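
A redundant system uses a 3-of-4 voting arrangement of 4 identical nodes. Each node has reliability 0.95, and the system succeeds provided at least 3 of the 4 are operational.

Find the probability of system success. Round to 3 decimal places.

0.986

R = Σ_{i=3}^{4} C(4,i) p^i (1−p)^{4−i} with p = 0.95
C(4,3)·0.95^3·0.05^1 = 0.17148
C(4,4)·0.95^4·0.05^0 = 0.81451
Sum = 0.986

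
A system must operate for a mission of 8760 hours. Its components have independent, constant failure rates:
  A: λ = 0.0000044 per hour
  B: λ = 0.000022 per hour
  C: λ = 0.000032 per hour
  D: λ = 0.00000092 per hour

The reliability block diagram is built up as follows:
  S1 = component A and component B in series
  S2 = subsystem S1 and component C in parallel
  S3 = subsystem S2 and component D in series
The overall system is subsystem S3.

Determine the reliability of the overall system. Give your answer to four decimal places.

R(A) = exp(−0.0000044 × 8760) = 0.962189
R(B) = exp(−0.000022 × 8760) = 0.824713
R(C) = exp(−0.000032 × 8760) = 0.755542
R(D) = exp(−0.00000092 × 8760) = 0.991973
Series (A and B): 0.962189 × 0.824713 = 0.793530
Parallel ([0.793530] and C): 1 − (1 − 0.793530)(1 − 0.755542) = 0.949527
Series ([0.949527] and D): 0.949527 × 0.991973 = 0.9419

0.9419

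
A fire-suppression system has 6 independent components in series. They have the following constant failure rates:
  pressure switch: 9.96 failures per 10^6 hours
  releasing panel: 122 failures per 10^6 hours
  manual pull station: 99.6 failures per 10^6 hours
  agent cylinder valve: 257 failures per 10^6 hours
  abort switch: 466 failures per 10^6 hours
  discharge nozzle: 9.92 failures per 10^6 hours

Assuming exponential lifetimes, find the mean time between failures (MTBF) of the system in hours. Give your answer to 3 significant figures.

Series of exponential components: λ_sys = Σ λ_i
λ_sys = 0.00000996 + 0.000122 + 0.0000996 + 0.000257 + 0.000466 + 0.00000992 = 9.6448e-04 /h
MTBF = 1 / λ_sys = 1040 h

1040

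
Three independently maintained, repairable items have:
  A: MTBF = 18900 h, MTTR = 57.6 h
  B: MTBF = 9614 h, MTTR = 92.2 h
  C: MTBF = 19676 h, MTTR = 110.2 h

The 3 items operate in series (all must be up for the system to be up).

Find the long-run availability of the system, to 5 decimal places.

A(A) = MTBF/(MTBF+MTTR) = 18900/(18900+57.6) = 0.996962
A(B) = MTBF/(MTBF+MTTR) = 9614/(9614+92.2) = 0.990501
A(C) = MTBF/(MTBF+MTTR) = 19676/(19676+110.2) = 0.994430
Series availability: 0.996962 × 0.990501 × 0.994430 = 0.98199

0.98199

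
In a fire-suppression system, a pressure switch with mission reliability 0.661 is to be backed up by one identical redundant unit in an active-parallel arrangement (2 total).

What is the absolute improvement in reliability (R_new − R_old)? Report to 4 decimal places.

0.2241

R_before = 0.661
R_after = 1 − (1 − 0.661)^2 = 0.8851
ΔR = 0.8851 − 0.661 = 0.2241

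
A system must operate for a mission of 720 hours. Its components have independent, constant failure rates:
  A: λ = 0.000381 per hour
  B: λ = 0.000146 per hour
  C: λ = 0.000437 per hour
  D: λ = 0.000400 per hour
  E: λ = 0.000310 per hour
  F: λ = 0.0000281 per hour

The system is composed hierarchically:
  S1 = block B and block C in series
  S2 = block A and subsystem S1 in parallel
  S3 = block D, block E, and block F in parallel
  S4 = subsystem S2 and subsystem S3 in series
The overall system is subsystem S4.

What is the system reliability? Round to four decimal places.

R(A) = exp(−0.000381 × 720) = 0.760089
R(B) = exp(−0.000146 × 720) = 0.900216
R(C) = exp(−0.000437 × 720) = 0.730052
R(D) = exp(−0.000400 × 720) = 0.749762
R(E) = exp(−0.000310 × 720) = 0.799955
R(F) = exp(−0.0000281 × 720) = 0.979971
Series (B and C): 0.900216 × 0.730052 = 0.657204
Parallel (A and [0.657204]): 1 − (1 − 0.760089)(1 − 0.657204) = 0.917759
Parallel (D, E, and F): 1 − (1 − 0.749762)(1 − 0.799955)(1 − 0.979971) = 0.998997
Series ([0.917759] and [0.998997]): 0.917759 × 0.998997 = 0.9168

0.9168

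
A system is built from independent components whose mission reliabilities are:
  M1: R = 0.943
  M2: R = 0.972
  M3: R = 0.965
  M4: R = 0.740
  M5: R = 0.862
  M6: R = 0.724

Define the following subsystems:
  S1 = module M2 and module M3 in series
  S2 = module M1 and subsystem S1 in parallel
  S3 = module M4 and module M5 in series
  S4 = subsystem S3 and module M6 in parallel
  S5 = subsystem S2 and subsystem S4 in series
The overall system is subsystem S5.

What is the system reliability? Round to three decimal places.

Series (M2 and M3): 0.97200 × 0.96500 = 0.93798
Parallel (M1 and [0.93798]): 1 − (1 − 0.94300)(1 − 0.93798) = 0.99646
Series (M4 and M5): 0.74000 × 0.86200 = 0.63788
Parallel ([0.63788] and M6): 1 − (1 − 0.63788)(1 − 0.72400) = 0.90005
Series ([0.99646] and [0.90005]): 0.99646 × 0.90005 = 0.897

0.897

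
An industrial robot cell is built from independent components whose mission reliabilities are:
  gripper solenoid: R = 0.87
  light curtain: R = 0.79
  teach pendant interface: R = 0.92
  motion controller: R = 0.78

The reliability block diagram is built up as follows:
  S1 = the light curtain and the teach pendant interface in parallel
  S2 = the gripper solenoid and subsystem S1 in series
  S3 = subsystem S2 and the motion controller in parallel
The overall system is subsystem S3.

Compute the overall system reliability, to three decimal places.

0.968

Parallel (light curtain and teach pendant interface): 1 − (1 − 0.79000)(1 − 0.92000) = 0.98320
Series (gripper solenoid and [0.98320]): 0.87000 × 0.98320 = 0.85538
Parallel ([0.85538] and motion controller): 1 − (1 − 0.85538)(1 − 0.78000) = 0.968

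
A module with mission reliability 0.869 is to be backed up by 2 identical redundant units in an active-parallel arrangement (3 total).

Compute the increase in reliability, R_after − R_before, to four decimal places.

0.1288

R_before = 0.869
R_after = 1 − (1 − 0.869)^3 = 0.9978
ΔR = 0.9978 − 0.869 = 0.1288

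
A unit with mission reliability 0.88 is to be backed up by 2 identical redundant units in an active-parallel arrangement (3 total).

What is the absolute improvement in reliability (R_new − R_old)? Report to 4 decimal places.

0.1183

R_before = 0.88
R_after = 1 − (1 − 0.88)^3 = 0.9983
ΔR = 0.9983 − 0.88 = 0.1183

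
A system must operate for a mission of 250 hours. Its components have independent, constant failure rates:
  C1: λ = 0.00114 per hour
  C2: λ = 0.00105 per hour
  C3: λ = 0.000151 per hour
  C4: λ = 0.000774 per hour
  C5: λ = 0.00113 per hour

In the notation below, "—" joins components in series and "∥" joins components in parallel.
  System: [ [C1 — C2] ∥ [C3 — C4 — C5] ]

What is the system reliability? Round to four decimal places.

R(C1) = exp(−0.00114 × 250) = 0.752014
R(C2) = exp(−0.00105 × 250) = 0.769126
R(C3) = exp(−0.000151 × 250) = 0.962954
R(C4) = exp(−0.000774 × 250) = 0.824070
R(C5) = exp(−0.00113 × 250) = 0.753897
Series (C1 and C2): 0.752014 × 0.769126 = 0.578394
Series (C3, C4, and C5): 0.962954 × 0.824070 × 0.753897 = 0.598249
Parallel ([0.578394] and [0.598249]): 1 − (1 − 0.578394)(1 − 0.598249) = 0.8306

0.8306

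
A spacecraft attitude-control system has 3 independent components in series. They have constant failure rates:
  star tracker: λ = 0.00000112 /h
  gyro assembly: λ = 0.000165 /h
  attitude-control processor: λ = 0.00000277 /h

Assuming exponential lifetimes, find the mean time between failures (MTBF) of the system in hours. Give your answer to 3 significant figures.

Series of exponential components: λ_sys = Σ λ_i
λ_sys = 0.00000112 + 0.000165 + 0.00000277 = 1.6889e-04 /h
MTBF = 1 / λ_sys = 5920 h

5920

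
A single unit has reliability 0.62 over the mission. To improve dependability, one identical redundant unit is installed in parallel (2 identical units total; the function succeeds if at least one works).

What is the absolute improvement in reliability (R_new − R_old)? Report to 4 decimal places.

0.2356

R_before = 0.62
R_after = 1 − (1 − 0.62)^2 = 0.8556
ΔR = 0.8556 − 0.62 = 0.2356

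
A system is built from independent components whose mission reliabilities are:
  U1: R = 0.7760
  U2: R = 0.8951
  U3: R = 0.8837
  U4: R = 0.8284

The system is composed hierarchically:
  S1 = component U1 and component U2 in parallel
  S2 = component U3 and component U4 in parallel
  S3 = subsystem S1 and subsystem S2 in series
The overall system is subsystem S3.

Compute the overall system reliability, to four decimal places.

0.9570

Parallel (U1 and U2): 1 − (1 − 0.776000)(1 − 0.895100) = 0.976502
Parallel (U3 and U4): 1 − (1 − 0.883700)(1 − 0.828400) = 0.980043
Series ([0.976502] and [0.980043]): 0.976502 × 0.980043 = 0.9570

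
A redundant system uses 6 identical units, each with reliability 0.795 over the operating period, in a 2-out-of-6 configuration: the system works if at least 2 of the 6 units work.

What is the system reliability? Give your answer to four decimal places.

0.9982

R = Σ_{i=2}^{6} C(6,i) p^i (1−p)^{6−i} with p = 0.795
C(6,2)·0.795^2·0.205^4 = 0.016743
C(6,3)·0.795^3·0.205^3 = 0.086575
C(6,4)·0.795^4·0.205^2 = 0.251807
C(6,5)·0.795^5·0.205^1 = 0.390608
C(6,6)·0.795^6·0.205^0 = 0.252466
Sum = 0.9982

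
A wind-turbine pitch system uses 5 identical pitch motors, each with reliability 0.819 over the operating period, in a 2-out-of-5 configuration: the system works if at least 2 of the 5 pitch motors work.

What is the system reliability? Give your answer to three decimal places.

0.995

R = Σ_{i=2}^{5} C(5,i) p^i (1−p)^{5−i} with p = 0.819
C(5,2)·0.819^2·0.181^3 = 0.03977
C(5,3)·0.819^3·0.181^2 = 0.17997
C(5,4)·0.819^4·0.181^1 = 0.40718
C(5,5)·0.819^5·0.181^0 = 0.36848
Sum = 0.995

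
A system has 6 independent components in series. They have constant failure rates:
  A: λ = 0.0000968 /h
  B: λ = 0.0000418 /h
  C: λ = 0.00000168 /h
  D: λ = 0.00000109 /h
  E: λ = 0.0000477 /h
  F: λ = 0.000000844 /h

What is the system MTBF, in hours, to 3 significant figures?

Series of exponential components: λ_sys = Σ λ_i
λ_sys = 0.0000968 + 0.0000418 + 0.00000168 + 0.00000109 + 0.0000477 + 0.000000844 = 1.8991e-04 /h
MTBF = 1 / λ_sys = 5270 h

5270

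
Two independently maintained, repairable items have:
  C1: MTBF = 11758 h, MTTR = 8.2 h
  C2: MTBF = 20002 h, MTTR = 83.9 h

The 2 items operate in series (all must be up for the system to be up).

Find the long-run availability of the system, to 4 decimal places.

A(C1) = MTBF/(MTBF+MTTR) = 11758/(11758+8.2) = 0.999303
A(C2) = MTBF/(MTBF+MTTR) = 20002/(20002+83.9) = 0.995823
Series availability: 0.999303 × 0.995823 = 0.9951

0.9951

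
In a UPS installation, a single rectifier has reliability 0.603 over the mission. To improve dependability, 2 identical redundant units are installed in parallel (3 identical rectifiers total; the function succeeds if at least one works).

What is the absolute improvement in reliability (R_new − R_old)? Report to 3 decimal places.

0.334

R_before = 0.603
R_after = 1 − (1 − 0.603)^3 = 0.937
ΔR = 0.937 − 0.603 = 0.334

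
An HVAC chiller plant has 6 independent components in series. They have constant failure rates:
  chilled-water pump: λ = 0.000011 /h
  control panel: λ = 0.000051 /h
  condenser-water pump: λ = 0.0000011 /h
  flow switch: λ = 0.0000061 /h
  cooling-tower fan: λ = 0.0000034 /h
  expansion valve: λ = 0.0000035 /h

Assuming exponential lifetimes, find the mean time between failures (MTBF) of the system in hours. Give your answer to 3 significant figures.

13100

Series of exponential components: λ_sys = Σ λ_i
λ_sys = 0.000011 + 0.000051 + 0.0000011 + 0.0000061 + 0.0000034 + 0.0000035 = 7.6100e-05 /h
MTBF = 1 / λ_sys = 13100 h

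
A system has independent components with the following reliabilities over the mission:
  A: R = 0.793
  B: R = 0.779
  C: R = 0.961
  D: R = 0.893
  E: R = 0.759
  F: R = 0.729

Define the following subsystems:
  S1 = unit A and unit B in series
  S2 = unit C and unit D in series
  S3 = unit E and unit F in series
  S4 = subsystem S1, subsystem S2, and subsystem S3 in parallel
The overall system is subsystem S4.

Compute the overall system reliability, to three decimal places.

Series (A and B): 0.79300 × 0.77900 = 0.61775
Series (C and D): 0.96100 × 0.89300 = 0.85817
Series (E and F): 0.75900 × 0.72900 = 0.55331
Parallel ([0.61775], [0.85817], and [0.55331]): 1 − (1 − 0.61775)(1 − 0.85817)(1 − 0.55331) = 0.976

0.976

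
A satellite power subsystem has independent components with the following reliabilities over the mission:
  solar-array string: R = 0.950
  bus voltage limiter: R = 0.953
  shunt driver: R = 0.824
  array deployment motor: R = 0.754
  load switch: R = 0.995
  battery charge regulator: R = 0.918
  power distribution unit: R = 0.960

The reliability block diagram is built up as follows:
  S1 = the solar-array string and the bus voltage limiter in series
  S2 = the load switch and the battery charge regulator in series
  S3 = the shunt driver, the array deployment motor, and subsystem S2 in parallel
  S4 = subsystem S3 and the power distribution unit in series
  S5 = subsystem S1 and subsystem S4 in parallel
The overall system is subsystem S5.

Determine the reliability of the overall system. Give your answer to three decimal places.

0.996

Series (solar-array string and bus voltage limiter): 0.95000 × 0.95300 = 0.90535
Series (load switch and battery charge regulator): 0.99500 × 0.91800 = 0.91341
Parallel (shunt driver, array deployment motor, and [0.91341]): 1 − (1 − 0.82400)(1 − 0.75400)(1 − 0.91341) = 0.99625
Series ([0.99625] and power distribution unit): 0.99625 × 0.96000 = 0.95640
Parallel ([0.90535] and [0.95640]): 1 − (1 − 0.90535)(1 − 0.95640) = 0.996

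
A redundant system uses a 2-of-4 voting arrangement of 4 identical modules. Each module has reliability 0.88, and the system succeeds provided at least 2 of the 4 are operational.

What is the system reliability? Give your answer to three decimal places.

R = Σ_{i=2}^{4} C(4,i) p^i (1−p)^{4−i} with p = 0.88
C(4,2)·0.88^2·0.12^2 = 0.06691
C(4,3)·0.88^3·0.12^1 = 0.32711
C(4,4)·0.88^4·0.12^0 = 0.59970
Sum = 0.994

0.994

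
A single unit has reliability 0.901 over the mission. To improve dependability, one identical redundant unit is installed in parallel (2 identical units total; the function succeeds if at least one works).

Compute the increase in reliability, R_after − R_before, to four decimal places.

R_before = 0.901
R_after = 1 − (1 − 0.901)^2 = 0.9902
ΔR = 0.9902 − 0.901 = 0.0892

0.0892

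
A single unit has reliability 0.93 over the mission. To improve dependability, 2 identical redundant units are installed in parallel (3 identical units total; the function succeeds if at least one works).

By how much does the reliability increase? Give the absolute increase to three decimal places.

R_before = 0.93
R_after = 1 − (1 − 0.93)^3 = 1.000
ΔR = 1.000 − 0.93 = 0.070

0.070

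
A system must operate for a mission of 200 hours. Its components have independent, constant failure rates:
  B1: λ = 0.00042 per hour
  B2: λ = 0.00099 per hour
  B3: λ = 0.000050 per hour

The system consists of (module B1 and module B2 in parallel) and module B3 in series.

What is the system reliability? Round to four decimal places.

R(B1) = exp(−0.00042 × 200) = 0.919431
R(B2) = exp(−0.00099 × 200) = 0.820370
R(B3) = exp(−0.000050 × 200) = 0.990050
Parallel (B1 and B2): 1 − (1 − 0.919431)(1 − 0.820370) = 0.985527
Series ([0.985527] and B3): 0.985527 × 0.990050 = 0.9757

0.9757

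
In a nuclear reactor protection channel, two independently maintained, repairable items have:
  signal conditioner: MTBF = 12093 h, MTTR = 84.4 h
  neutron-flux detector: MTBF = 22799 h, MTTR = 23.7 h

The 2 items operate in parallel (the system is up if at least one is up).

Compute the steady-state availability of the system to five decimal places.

A(signal conditioner) = MTBF/(MTBF+MTTR) = 12093/(12093+84.4) = 0.993069
A(neutron-flux detector) = MTBF/(MTBF+MTTR) = 22799/(22799+23.7) = 0.998962
Parallel availability: 1 − (1 − 0.993069)(1 − 0.998962) = 0.99999

0.99999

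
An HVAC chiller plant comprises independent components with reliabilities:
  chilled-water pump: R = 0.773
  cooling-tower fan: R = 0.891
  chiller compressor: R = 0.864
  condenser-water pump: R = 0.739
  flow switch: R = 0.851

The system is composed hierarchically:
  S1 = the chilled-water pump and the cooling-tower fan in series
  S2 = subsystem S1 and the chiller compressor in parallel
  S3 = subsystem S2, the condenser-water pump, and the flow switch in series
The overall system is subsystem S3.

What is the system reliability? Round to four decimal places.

Series (chilled-water pump and cooling-tower fan): 0.773000 × 0.891000 = 0.688743
Parallel ([0.688743] and chiller compressor): 1 − (1 − 0.688743)(1 − 0.864000) = 0.957669
Series ([0.957669], condenser-water pump, and flow switch): 0.957669 × 0.739000 × 0.851000 = 0.6023

0.6023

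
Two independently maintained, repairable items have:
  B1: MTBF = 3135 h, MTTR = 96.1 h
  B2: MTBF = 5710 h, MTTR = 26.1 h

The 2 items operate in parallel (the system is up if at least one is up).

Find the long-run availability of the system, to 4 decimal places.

A(B1) = MTBF/(MTBF+MTTR) = 3135/(3135+96.1) = 0.970258
A(B2) = MTBF/(MTBF+MTTR) = 5710/(5710+26.1) = 0.995450
Parallel availability: 1 − (1 − 0.970258)(1 − 0.995450) = 0.9999

0.9999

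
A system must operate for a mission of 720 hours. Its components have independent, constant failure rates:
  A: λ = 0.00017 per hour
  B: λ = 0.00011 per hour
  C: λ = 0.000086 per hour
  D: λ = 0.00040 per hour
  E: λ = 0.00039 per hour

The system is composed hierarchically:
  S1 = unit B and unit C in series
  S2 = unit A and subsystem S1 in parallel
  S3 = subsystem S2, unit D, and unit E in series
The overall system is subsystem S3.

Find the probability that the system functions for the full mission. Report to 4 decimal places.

0.5576

R(A) = exp(−0.00017 × 720) = 0.884794
R(B) = exp(−0.00011 × 720) = 0.923855
R(C) = exp(−0.000086 × 720) = 0.939958
R(D) = exp(−0.00040 × 720) = 0.749762
R(E) = exp(−0.00039 × 720) = 0.755179
Series (B and C): 0.923855 × 0.939958 = 0.868385
Parallel (A and [0.868385]): 1 − (1 − 0.884794)(1 − 0.868385) = 0.984837
Series ([0.984837], D, and E): 0.984837 × 0.749762 × 0.755179 = 0.5576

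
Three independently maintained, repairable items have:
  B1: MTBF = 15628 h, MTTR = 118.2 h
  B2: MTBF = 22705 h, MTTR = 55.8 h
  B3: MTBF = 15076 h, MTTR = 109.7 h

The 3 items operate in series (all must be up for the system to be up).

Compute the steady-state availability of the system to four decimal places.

A(B1) = MTBF/(MTBF+MTTR) = 15628/(15628+118.2) = 0.992493
A(B2) = MTBF/(MTBF+MTTR) = 22705/(22705+55.8) = 0.997548
A(B3) = MTBF/(MTBF+MTTR) = 15076/(15076+109.7) = 0.992776
Series availability: 0.992493 × 0.997548 × 0.992776 = 0.9829

0.9829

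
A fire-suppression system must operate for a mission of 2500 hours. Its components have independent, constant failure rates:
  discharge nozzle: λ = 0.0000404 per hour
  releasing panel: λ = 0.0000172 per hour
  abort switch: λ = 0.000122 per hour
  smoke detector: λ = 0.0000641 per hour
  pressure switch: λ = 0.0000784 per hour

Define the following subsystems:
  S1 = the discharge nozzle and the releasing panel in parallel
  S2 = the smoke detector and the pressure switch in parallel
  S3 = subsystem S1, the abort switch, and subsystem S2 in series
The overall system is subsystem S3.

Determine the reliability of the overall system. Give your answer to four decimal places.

0.7148

R(discharge nozzle) = exp(−0.0000404 × 2500) = 0.903933
R(releasing panel) = exp(−0.0000172 × 2500) = 0.957911
R(abort switch) = exp(−0.000122 × 2500) = 0.737123
R(smoke detector) = exp(−0.0000641 × 2500) = 0.851931
R(pressure switch) = exp(−0.0000784 × 2500) = 0.822012
Parallel (discharge nozzle and releasing panel): 1 − (1 − 0.903933)(1 − 0.957911) = 0.995957
Parallel (smoke detector and pressure switch): 1 − (1 − 0.851931)(1 − 0.822012) = 0.973645
Series ([0.995957], abort switch, and [0.973645]): 0.995957 × 0.737123 × 0.973645 = 0.7148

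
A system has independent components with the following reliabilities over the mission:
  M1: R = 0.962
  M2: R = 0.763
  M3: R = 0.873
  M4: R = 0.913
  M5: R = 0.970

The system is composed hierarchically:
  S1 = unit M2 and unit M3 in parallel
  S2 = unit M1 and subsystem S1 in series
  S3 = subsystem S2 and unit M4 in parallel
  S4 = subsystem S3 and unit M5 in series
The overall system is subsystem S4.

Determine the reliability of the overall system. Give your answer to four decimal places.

Parallel (M2 and M3): 1 − (1 − 0.763000)(1 − 0.873000) = 0.969901
Series (M1 and [0.969901]): 0.962000 × 0.969901 = 0.933045
Parallel ([0.933045] and M4): 1 − (1 − 0.933045)(1 − 0.913000) = 0.994175
Series ([0.994175] and M5): 0.994175 × 0.970000 = 0.9643

0.9643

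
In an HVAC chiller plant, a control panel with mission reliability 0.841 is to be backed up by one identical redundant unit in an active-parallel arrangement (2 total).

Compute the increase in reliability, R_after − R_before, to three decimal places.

0.134

R_before = 0.841
R_after = 1 − (1 − 0.841)^2 = 0.975
ΔR = 0.975 − 0.841 = 0.134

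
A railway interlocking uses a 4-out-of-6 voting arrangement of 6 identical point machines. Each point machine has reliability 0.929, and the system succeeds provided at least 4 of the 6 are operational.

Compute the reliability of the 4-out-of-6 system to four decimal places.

0.9939

R = Σ_{i=4}^{6} C(6,i) p^i (1−p)^{6−i} with p = 0.929
C(6,4)·0.929^4·0.071^2 = 0.056321
C(6,5)·0.929^5·0.071^1 = 0.294773
C(6,6)·0.929^6·0.071^0 = 0.642827
Sum = 0.9939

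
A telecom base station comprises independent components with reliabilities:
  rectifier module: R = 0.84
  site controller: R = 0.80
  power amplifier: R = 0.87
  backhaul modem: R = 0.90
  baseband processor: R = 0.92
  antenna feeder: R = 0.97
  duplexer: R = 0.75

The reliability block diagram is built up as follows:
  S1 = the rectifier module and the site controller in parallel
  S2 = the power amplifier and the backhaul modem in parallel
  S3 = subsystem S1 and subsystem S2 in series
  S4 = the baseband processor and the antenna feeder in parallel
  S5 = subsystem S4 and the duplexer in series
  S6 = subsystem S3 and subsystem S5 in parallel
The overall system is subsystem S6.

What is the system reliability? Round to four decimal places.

0.9888

Parallel (rectifier module and site controller): 1 − (1 − 0.840000)(1 − 0.800000) = 0.968000
Parallel (power amplifier and backhaul modem): 1 − (1 − 0.870000)(1 − 0.900000) = 0.987000
Series ([0.968000] and [0.987000]): 0.968000 × 0.987000 = 0.955416
Parallel (baseband processor and antenna feeder): 1 − (1 − 0.920000)(1 − 0.970000) = 0.997600
Series ([0.997600] and duplexer): 0.997600 × 0.750000 = 0.748200
Parallel ([0.955416] and [0.748200]): 1 − (1 − 0.955416)(1 − 0.748200) = 0.9888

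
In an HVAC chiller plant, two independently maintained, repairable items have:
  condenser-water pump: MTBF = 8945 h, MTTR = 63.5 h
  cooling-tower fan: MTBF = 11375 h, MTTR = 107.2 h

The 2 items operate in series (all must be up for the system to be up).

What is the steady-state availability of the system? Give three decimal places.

A(condenser-water pump) = MTBF/(MTBF+MTTR) = 8945/(8945+63.5) = 0.992951
A(cooling-tower fan) = MTBF/(MTBF+MTTR) = 11375/(11375+107.2) = 0.990664
Series availability: 0.992951 × 0.990664 = 0.984

0.984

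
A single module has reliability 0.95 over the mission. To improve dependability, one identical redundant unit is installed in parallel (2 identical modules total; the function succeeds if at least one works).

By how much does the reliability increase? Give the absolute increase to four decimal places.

R_before = 0.95
R_after = 1 − (1 − 0.95)^2 = 0.9975
ΔR = 0.9975 − 0.95 = 0.0475

0.0475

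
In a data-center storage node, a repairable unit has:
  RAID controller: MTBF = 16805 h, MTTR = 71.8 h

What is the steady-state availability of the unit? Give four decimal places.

A(RAID controller) = MTBF/(MTBF+MTTR) = 16805/(16805+71.8) = 0.9957

0.9957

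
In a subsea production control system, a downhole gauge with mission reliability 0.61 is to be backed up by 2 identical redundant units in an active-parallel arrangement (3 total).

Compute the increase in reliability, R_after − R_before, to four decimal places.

R_before = 0.61
R_after = 1 − (1 − 0.61)^3 = 0.9407
ΔR = 0.9407 − 0.61 = 0.3307

0.3307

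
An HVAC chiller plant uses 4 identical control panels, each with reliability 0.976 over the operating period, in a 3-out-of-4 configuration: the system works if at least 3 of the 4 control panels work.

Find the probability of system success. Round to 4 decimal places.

R = Σ_{i=3}^{4} C(4,i) p^i (1−p)^{4−i} with p = 0.976
C(4,3)·0.976^3·0.024^1 = 0.089253
C(4,4)·0.976^4·0.024^0 = 0.907401
Sum = 0.9967

0.9967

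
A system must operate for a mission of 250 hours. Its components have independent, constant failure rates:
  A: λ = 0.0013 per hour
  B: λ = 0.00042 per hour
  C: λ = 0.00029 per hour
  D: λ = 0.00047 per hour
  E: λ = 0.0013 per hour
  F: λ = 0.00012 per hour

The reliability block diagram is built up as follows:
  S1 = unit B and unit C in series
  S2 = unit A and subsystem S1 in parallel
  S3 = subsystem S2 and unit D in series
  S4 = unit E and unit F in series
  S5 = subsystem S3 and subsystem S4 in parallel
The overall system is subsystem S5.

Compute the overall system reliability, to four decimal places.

R(A) = exp(−0.0013 × 250) = 0.722527
R(B) = exp(−0.00042 × 250) = 0.900325
R(C) = exp(−0.00029 × 250) = 0.930066
R(D) = exp(−0.00047 × 250) = 0.889141
R(E) = exp(−0.0013 × 250) = 0.722527
R(F) = exp(−0.00012 × 250) = 0.970446
Series (B and C): 0.900325 × 0.930066 = 0.837362
Parallel (A and [0.837362]): 1 − (1 − 0.722527)(1 − 0.837362) = 0.954872
Series ([0.954872] and D): 0.954872 × 0.889141 = 0.849016
Series (E and F): 0.722527 × 0.970446 = 0.701173
Parallel ([0.849016] and [0.701173]): 1 − (1 − 0.849016)(1 − 0.701173) = 0.9549

0.9549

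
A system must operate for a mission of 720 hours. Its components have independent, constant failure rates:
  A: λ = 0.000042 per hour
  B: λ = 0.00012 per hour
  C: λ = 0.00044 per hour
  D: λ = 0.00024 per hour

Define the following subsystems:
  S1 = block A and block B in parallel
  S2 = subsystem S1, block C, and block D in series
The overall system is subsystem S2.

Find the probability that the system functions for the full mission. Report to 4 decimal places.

R(A) = exp(−0.000042 × 720) = 0.970213
R(B) = exp(−0.00012 × 720) = 0.917227
R(C) = exp(−0.00044 × 720) = 0.728476
R(D) = exp(−0.00024 × 720) = 0.841306
Parallel (A and B): 1 − (1 − 0.970213)(1 − 0.917227) = 0.997534
Series ([0.997534], C, and D): 0.997534 × 0.728476 × 0.841306 = 0.6114

0.6114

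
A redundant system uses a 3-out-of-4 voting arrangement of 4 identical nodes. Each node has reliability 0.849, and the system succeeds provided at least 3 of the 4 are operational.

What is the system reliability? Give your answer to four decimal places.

R = Σ_{i=3}^{4} C(4,i) p^i (1−p)^{4−i} with p = 0.849
C(4,3)·0.849^3·0.151^1 = 0.369624
C(4,4)·0.849^4·0.151^0 = 0.519554
Sum = 0.8892

0.8892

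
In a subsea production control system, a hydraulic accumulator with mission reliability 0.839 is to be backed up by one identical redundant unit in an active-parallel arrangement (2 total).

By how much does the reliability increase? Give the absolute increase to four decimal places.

R_before = 0.839
R_after = 1 − (1 − 0.839)^2 = 0.9741
ΔR = 0.9741 − 0.839 = 0.1351

0.1351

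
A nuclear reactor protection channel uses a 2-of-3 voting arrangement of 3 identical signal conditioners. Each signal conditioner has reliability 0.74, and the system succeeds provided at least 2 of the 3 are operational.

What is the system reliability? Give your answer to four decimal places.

0.8324

R = Σ_{i=2}^{3} C(3,i) p^i (1−p)^{3−i} with p = 0.74
C(3,2)·0.74^2·0.26^1 = 0.427128
C(3,3)·0.74^3·0.26^0 = 0.405224
Sum = 0.8324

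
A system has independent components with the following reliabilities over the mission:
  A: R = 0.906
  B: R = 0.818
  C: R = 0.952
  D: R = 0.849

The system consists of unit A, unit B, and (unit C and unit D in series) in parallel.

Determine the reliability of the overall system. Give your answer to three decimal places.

0.997

Series (C and D): 0.95200 × 0.84900 = 0.80825
Parallel (A, B, and [0.80825]): 1 − (1 − 0.90600)(1 − 0.81800)(1 − 0.80825) = 0.997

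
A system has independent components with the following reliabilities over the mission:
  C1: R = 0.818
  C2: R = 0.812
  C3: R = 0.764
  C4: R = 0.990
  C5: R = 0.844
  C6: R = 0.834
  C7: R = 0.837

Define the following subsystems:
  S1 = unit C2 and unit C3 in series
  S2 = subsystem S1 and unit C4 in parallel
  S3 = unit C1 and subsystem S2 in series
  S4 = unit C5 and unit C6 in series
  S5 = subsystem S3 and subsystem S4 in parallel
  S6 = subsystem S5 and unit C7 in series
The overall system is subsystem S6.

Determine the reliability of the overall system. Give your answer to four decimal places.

Series (C2 and C3): 0.812000 × 0.764000 = 0.620368
Parallel ([0.620368] and C4): 1 − (1 − 0.620368)(1 − 0.990000) = 0.996204
Series (C1 and [0.996204]): 0.818000 × 0.996204 = 0.814895
Series (C5 and C6): 0.844000 × 0.834000 = 0.703896
Parallel ([0.814895] and [0.703896]): 1 − (1 − 0.814895)(1 − 0.703896) = 0.945190
Series ([0.945190] and C7): 0.945190 × 0.837000 = 0.7911

0.7911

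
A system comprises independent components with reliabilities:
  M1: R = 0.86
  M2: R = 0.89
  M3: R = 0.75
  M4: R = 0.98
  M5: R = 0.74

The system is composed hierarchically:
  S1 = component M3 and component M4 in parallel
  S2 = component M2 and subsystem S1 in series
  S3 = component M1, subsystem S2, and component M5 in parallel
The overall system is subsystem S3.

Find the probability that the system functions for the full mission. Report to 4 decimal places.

0.9958

Parallel (M3 and M4): 1 − (1 − 0.750000)(1 − 0.980000) = 0.995000
Series (M2 and [0.995000]): 0.890000 × 0.995000 = 0.885550
Parallel (M1, [0.885550], and M5): 1 − (1 − 0.860000)(1 − 0.885550)(1 − 0.740000) = 0.9958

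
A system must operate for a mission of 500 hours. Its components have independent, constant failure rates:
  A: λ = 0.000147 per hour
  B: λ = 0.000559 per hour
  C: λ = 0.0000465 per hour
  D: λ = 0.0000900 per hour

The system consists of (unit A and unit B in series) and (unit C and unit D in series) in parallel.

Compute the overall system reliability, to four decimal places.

0.9804

R(A) = exp(−0.000147 × 500) = 0.929136
R(B) = exp(−0.000559 × 500) = 0.756162
R(C) = exp(−0.0000465 × 500) = 0.977018
R(D) = exp(−0.0000900 × 500) = 0.955997
Series (A and B): 0.929136 × 0.756162 = 0.702577
Series (C and D): 0.977018 × 0.955997 = 0.934026
Parallel ([0.702577] and [0.934026]): 1 − (1 − 0.702577)(1 − 0.934026) = 0.9804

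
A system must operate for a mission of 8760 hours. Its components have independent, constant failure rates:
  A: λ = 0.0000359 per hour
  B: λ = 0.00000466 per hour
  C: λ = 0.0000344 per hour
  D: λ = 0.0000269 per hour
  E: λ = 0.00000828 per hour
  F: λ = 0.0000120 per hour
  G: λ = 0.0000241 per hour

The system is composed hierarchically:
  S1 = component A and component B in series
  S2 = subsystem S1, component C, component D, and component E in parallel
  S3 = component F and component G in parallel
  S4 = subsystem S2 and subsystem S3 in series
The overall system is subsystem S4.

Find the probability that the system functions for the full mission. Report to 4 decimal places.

R(A) = exp(−0.0000359 × 8760) = 0.730166
R(B) = exp(−0.00000466 × 8760) = 0.960000
R(C) = exp(−0.0000344 × 8760) = 0.739823
R(D) = exp(−0.0000269 × 8760) = 0.790062
R(E) = exp(−0.00000828 × 8760) = 0.930035
R(F) = exp(−0.0000120 × 8760) = 0.900216
R(G) = exp(−0.0000241 × 8760) = 0.809680
Series (A and B): 0.730166 × 0.960000 = 0.700959
Parallel ([0.700959], C, D, and E): 1 − (1 − 0.700959)(1 − 0.739823)(1 − 0.790062)(1 − 0.930035) = 0.998857
Parallel (F and G): 1 − (1 − 0.900216)(1 − 0.809680) = 0.981009
Series ([0.998857] and [0.981009]): 0.998857 × 0.981009 = 0.9799

0.9799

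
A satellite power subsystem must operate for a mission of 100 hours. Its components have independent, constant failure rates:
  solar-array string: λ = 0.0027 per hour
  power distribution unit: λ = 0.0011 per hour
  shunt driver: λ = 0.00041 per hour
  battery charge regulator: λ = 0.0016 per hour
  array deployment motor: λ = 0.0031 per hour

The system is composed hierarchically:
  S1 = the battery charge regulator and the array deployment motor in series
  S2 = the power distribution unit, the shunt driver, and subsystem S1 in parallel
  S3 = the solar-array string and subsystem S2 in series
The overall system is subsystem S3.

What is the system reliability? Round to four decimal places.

R(solar-array string) = exp(−0.0027 × 100) = 0.763379
R(power distribution unit) = exp(−0.0011 × 100) = 0.895834
R(shunt driver) = exp(−0.00041 × 100) = 0.959829
R(battery charge regulator) = exp(−0.0016 × 100) = 0.852144
R(array deployment motor) = exp(−0.0031 × 100) = 0.733447
Series (battery charge regulator and array deployment motor): 0.852144 × 0.733447 = 0.625002
Parallel (power distribution unit, shunt driver, and [0.625002]): 1 − (1 − 0.895834)(1 − 0.959829)(1 − 0.625002) = 0.998431
Series (solar-array string and [0.998431]): 0.763379 × 0.998431 = 0.7622

0.7622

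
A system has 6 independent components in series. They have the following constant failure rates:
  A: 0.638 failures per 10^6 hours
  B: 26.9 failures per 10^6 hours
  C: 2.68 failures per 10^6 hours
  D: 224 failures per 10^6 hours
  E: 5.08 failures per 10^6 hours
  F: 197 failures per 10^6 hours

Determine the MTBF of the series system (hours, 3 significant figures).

Series of exponential components: λ_sys = Σ λ_i
λ_sys = 0.000000638 + 0.0000269 + 0.00000268 + 0.000224 + 0.00000508 + 0.000197 = 4.5630e-04 /h
MTBF = 1 / λ_sys = 2190 h

2190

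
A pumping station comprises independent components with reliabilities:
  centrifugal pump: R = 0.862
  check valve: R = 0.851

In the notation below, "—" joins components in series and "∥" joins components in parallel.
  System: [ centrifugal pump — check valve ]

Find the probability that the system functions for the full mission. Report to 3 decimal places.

0.734

Series (centrifugal pump and check valve): 0.86200 × 0.85100 = 0.734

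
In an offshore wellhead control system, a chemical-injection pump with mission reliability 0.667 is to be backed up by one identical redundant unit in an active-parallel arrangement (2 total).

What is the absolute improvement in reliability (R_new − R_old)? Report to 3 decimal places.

R_before = 0.667
R_after = 1 − (1 − 0.667)^2 = 0.889
ΔR = 0.889 − 0.667 = 0.222

0.222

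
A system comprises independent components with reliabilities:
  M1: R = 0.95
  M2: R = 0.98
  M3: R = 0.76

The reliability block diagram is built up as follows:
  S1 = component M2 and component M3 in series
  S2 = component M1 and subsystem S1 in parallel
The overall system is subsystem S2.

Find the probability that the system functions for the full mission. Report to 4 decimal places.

Series (M2 and M3): 0.980000 × 0.760000 = 0.744800
Parallel (M1 and [0.744800]): 1 − (1 − 0.950000)(1 − 0.744800) = 0.9872

0.9872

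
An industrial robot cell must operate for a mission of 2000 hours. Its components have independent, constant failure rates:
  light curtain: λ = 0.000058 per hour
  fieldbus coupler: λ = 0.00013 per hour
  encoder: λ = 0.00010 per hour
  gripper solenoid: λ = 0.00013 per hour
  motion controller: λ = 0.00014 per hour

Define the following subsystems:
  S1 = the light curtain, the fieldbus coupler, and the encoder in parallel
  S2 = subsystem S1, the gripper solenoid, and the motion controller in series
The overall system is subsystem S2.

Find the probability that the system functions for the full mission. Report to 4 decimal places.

R(light curtain) = exp(−0.000058 × 2000) = 0.890475
R(fieldbus coupler) = exp(−0.00013 × 2000) = 0.771052
R(encoder) = exp(−0.00010 × 2000) = 0.818731
R(gripper solenoid) = exp(−0.00013 × 2000) = 0.771052
R(motion controller) = exp(−0.00014 × 2000) = 0.755784
Parallel (light curtain, fieldbus coupler, and encoder): 1 − (1 − 0.890475)(1 − 0.771052)(1 − 0.818731) = 0.995455
Series ([0.995455], gripper solenoid, and motion controller): 0.995455 × 0.771052 × 0.755784 = 0.5801

0.5801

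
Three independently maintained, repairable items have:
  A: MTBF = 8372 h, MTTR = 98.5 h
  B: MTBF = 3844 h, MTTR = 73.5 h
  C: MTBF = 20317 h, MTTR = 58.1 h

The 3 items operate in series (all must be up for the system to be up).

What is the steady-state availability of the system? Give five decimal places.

A(A) = MTBF/(MTBF+MTTR) = 8372/(8372+98.5) = 0.988371
A(B) = MTBF/(MTBF+MTTR) = 3844/(3844+73.5) = 0.981238
A(C) = MTBF/(MTBF+MTTR) = 20317/(20317+58.1) = 0.997148
Series availability: 0.988371 × 0.981238 × 0.997148 = 0.96706

0.96706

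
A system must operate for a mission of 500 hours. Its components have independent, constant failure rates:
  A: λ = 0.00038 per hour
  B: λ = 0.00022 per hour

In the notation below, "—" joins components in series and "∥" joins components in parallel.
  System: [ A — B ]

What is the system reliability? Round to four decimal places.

R(A) = exp(−0.00038 × 500) = 0.826959
R(B) = exp(−0.00022 × 500) = 0.895834
Series (A and B): 0.826959 × 0.895834 = 0.7408

0.7408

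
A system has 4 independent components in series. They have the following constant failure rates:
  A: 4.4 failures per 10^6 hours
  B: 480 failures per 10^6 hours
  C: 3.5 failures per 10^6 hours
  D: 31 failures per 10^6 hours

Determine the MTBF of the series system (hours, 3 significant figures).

1930

Series of exponential components: λ_sys = Σ λ_i
λ_sys = 0.0000044 + 0.00048 + 0.0000035 + 0.000031 = 5.1890e-04 /h
MTBF = 1 / λ_sys = 1930 h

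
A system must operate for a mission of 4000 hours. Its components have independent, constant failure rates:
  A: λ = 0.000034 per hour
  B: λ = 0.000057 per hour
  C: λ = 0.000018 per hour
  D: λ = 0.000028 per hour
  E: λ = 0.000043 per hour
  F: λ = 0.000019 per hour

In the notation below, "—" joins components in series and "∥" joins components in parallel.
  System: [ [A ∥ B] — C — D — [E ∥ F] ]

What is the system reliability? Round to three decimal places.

R(A) = exp(−0.000034 × 4000) = 0.87284
R(B) = exp(−0.000057 × 4000) = 0.79612
R(C) = exp(−0.000018 × 4000) = 0.93053
R(D) = exp(−0.000028 × 4000) = 0.89404
R(E) = exp(−0.000043 × 4000) = 0.84198
R(F) = exp(−0.000019 × 4000) = 0.92682
Parallel (A and B): 1 − (1 − 0.87284)(1 − 0.79612) = 0.97407
Parallel (E and F): 1 − (1 − 0.84198)(1 − 0.92682) = 0.98844
Series ([0.97407], C, D, and [0.98844]): 0.97407 × 0.93053 × 0.89404 × 0.98844 = 0.801

0.801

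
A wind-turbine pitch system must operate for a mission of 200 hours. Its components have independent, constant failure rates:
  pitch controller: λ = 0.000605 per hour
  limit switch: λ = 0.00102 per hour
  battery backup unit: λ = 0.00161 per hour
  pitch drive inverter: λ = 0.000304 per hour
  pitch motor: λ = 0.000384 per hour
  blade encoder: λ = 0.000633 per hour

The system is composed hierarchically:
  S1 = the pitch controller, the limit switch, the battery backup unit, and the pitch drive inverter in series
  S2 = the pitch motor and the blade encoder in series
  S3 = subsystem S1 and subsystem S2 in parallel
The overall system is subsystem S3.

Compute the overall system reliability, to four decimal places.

0.9066

R(pitch controller) = exp(−0.000605 × 200) = 0.886034
R(limit switch) = exp(−0.00102 × 200) = 0.815462
R(battery backup unit) = exp(−0.00161 × 200) = 0.724698
R(pitch drive inverter) = exp(−0.000304 × 200) = 0.941011
R(pitch motor) = exp(−0.000384 × 200) = 0.926075
R(blade encoder) = exp(−0.000633 × 200) = 0.881086
Series (pitch controller, limit switch, battery backup unit, and pitch drive inverter): 0.886034 × 0.815462 × 0.724698 × 0.941011 = 0.492726
Series (pitch motor and blade encoder): 0.926075 × 0.881086 = 0.815952
Parallel ([0.492726] and [0.815952]): 1 − (1 − 0.492726)(1 − 0.815952) = 0.9066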